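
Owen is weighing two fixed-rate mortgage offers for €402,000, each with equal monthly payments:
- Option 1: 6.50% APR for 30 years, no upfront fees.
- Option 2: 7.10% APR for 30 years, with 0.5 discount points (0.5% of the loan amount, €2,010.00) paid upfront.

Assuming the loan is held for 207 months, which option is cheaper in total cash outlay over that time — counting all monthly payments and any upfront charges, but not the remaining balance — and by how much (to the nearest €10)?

Option 1 by €35,270

Option 1: at 6.50% the monthly rate is 0.0054167, so the payment is 402,000 × 0.0054167 / (1 − 1.0054167^−360) = €2,540.91.
Option 2: at 7.10% the monthly rate is 0.0059167, so the payment is 402,000 × 0.0059167 / (1 − 1.0059167^−360) = €2,701.57.
Over 207 months: Option 1 costs 207 × €2,540.91 = €525,968.37; Option 2 costs 207 × €2,701.57 + €2,010.00 = €561,234.99.
Option 1 is cheaper by €561,234.99 − €525,968.37 = €35,266.62.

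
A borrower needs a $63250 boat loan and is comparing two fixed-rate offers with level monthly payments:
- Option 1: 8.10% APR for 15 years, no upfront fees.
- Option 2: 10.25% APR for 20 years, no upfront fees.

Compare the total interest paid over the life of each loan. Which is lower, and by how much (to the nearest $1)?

Option 1 by $39,554

Option 1: at 8.10% the monthly rate is 0.0067500, so the payment is 63,250 × 0.0067500 / (1 − 1.0067500^−180) = $608.11.
Total interest on Option 1 = 180 × $608.11 − $63,250 = $46,209.80.
Option 2: at 10.25% the monthly rate is 0.0085417, so the payment is 63,250 × 0.0085417 / (1 − 1.0085417^−240) = $620.89.
Total interest on Option 2 = 240 × $620.89 − $63,250 = $85,763.60.
Option 1 is lower by $39,553.80.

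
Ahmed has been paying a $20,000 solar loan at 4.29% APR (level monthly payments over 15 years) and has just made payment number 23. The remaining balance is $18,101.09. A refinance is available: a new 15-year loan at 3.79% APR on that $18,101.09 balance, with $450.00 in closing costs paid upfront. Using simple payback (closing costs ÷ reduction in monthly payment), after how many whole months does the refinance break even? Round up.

Current payment = 20,000 × 4.29%/12 / (1 − (1+0.0035750)^−180) = $150.86.
Refinanced payment = 18,101.09 × 0.0031583 / (1 − (1+0.0031583)^−180) = $131.99.
Monthly savings = $150.86 − $131.99 = $18.87.
Break-even = $450.00 / $18.87 = 23.85 → 24 months.

24 months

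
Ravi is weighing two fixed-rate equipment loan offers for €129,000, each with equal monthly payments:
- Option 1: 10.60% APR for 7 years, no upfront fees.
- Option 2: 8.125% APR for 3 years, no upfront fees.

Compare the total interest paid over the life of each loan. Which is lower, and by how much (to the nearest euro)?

Option 1: monthly rate = 10.6%/12 = 0.0088333; payment = 129,000 × 0.0088333 / (1 − (1+0.0088333)^−84) = €2,181.76.
Total interest on Option 1 = 84 × €2,181.76 − €129,000 = €54,267.84.
Option 2: monthly rate = 8.125%/12 = 0.0067708; payment = 129,000 × 0.0067708 / (1 − (1+0.0067708)^−36) = €4,049.83.
Total interest on Option 2 = 36 × €4,049.83 − €129,000 = €16,793.88.
Option 2 is lower by €37,473.96.

Option 2 by €37,474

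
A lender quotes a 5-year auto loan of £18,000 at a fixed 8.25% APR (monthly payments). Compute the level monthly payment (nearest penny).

At 8.25% the monthly rate is 0.0068750, so the payment is 18,000 × 0.0068750 / (1 − 1.0068750^−60) = £367.13.

£367.13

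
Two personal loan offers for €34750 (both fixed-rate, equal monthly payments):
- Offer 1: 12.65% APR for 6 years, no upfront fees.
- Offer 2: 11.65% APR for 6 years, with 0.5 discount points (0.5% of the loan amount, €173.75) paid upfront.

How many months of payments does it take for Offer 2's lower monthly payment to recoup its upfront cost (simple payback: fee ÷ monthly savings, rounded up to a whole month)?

10 months

Offer 1: at 12.65% the monthly rate is 0.0105417, so the payment is 34,750 × 0.0105417 / (1 − 1.0105417^−72) = €691.17.
Offer 2: monthly rate = 11.65%/12 = 0.0097083; payment = 34,750 × 0.0097083 / (1 − (1+0.0097083)^−72) = €673.06.
Monthly savings = €691.17 − €673.06 = €18.11.
Break-even = €173.75 / €18.11 = 9.59 → 10 months.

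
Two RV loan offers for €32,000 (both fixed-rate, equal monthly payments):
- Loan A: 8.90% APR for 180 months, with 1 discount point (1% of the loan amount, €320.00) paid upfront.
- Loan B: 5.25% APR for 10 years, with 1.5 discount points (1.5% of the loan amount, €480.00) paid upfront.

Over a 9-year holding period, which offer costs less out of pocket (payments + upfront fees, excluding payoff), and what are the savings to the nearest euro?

Loan A by €2,392

Loan A: monthly rate = 8.9%/12 = 0.0074167; payment = 32,000 × 0.0074167 / (1 − (1+0.0074167)^−180) = €322.66.
Loan B: monthly rate = 5.25%/12 = 0.0043750; payment = 32,000 × 0.0043750 / (1 − (1+0.0043750)^−120) = €343.33.
Over 108 months: Loan A costs 108 × €322.66 + €320.00 = €35,167.28; Loan B costs 108 × €343.33 + €480.00 = €37,559.64.
Loan A is cheaper by €37,559.64 − €35,167.28 = €2,392.36.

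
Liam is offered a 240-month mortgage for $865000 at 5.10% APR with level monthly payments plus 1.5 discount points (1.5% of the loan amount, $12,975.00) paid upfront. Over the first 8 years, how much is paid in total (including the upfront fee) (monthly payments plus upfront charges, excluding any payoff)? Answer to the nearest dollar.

At 5.10% the monthly rate is 0.0042500, so the payment is 865,000 × 0.0042500 / (1 − 1.0042500^−240) = $5,756.51.
Total outlay = 96 × $5,756.51 + $12,975.00 = $565,599.96.

$565,600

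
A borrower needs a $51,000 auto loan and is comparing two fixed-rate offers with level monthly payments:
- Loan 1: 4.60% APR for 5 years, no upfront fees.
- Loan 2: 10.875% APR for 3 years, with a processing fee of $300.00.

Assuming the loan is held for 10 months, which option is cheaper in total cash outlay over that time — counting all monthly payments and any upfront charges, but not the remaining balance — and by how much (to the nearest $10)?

Loan 1 by $7,440

Loan 1: at 4.60% the monthly rate is 0.0038333, so the payment is 51,000 × 0.0038333 / (1 − 1.0038333^−60) = $953.11.
Loan 2: monthly rate = 10.875%/12 = 0.0090625; payment = 51,000 × 0.0090625 / (1 − (1+0.0090625)^−36) = $1,666.66.
Over 10 months: Loan 1 costs 10 × $953.11 = $9,531.10; Loan 2 costs 10 × $1,666.66 + $300.00 = $16,966.60.
Loan 1 is cheaper by $16,966.60 − $9,531.10 = $7,435.50.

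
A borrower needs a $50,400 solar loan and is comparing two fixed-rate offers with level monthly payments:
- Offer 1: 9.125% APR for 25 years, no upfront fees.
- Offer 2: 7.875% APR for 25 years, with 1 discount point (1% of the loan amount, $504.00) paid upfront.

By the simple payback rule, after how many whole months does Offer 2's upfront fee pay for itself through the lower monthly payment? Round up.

12 months

Offer 1: at 9.125% the monthly rate is 0.0076042, so the payment is 50,400 × 0.0076042 / (1 − 1.0076042^−300) = $427.28.
Offer 2: at 7.875% the monthly rate is 0.0065625, so the payment is 50,400 × 0.0065625 / (1 − 1.0065625^−300) = $384.83.
Monthly savings = $427.28 − $384.83 = $42.45.
Break-even = $504.00 / $42.45 = 11.87 → 12 months.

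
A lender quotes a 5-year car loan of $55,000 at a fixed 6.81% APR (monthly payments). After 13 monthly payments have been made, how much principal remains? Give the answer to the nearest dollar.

$44,615

With monthly rate i = 6.81%/12 = 0.0056750, the balance after k of n payments is P · [(1+i)^n − (1+i)^k] / [(1+i)^n − 1].
(1+0.0056750)^60 = 1.40429791 and (1+0.0056750)^13 = 1.07634006, so the balance is 55,000 × (1.40429791 − 1.07634006) / (1.40429791 − 1) = $44,614.83.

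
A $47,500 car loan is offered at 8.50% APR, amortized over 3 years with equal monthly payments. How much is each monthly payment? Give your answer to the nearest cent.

$1,499.46

Monthly rate = 8.5%/12 = 0.0070833; payment = 47,500 × 0.0070833 / (1 − (1+0.0070833)^−36) = $1,499.46.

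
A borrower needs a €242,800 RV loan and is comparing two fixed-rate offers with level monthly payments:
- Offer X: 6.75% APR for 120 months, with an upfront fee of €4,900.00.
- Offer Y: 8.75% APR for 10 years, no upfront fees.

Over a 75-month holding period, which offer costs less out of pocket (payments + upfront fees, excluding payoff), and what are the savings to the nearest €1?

Offer X by €14,225

Offer X: monthly rate = 6.75%/12 = 0.0056250; payment = 242,800 × 0.0056250 / (1 − (1+0.0056250)^−120) = €2,787.93.
Offer Y: at 8.75% the monthly rate is 0.0072917, so the payment is 242,800 × 0.0072917 / (1 − 1.0072917^−120) = €3,042.93.
Over 75 months: Offer X costs 75 × €2,787.93 + €4,900.00 = €213,994.75; Offer Y costs 75 × €3,042.93 = €228,219.75.
Offer X is cheaper by €228,219.75 − €213,994.75 = €14,225.00.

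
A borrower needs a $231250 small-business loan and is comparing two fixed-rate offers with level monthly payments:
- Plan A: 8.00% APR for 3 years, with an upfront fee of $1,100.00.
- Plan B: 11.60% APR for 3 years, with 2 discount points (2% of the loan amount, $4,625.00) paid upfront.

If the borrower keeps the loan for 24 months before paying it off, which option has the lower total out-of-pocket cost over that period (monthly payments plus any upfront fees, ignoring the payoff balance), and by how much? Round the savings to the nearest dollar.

Plan A: monthly rate = 8%/12 = 0.0066667; payment = 231,250 × 0.0066667 / (1 − (1+0.0066667)^−36) = $7,246.53.
Plan B: at 11.60% the monthly rate is 0.0096667, so the payment is 231,250 × 0.0096667 / (1 − 1.0096667^−36) = $7,636.70.
Over 24 months: Plan A costs 24 × $7,246.53 + $1,100.00 = $175,016.72; Plan B costs 24 × $7,636.70 + $4,625.00 = $187,905.80.
Plan A is cheaper by $187,905.80 − $175,016.72 = $12,889.08.

Plan A by $12,889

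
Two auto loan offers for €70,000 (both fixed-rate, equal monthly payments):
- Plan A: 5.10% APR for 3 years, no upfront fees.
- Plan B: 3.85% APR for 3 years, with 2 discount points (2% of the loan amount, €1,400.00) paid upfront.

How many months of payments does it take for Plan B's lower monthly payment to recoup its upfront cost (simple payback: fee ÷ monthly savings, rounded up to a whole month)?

36 months

Plan A: monthly rate = 5.1%/12 = 0.0042500; payment = 70,000 × 0.0042500 / (1 − (1+0.0042500)^−36) = €2,101.11.
Plan B: at 3.85% the monthly rate is 0.0032083, so the payment is 70,000 × 0.0032083 / (1 − 1.0032083^−36) = €2,062.01.
Monthly savings = €2,101.11 − €2,062.01 = €39.10.
Break-even = €1,400.00 / €39.10 = 35.81 → 36 months.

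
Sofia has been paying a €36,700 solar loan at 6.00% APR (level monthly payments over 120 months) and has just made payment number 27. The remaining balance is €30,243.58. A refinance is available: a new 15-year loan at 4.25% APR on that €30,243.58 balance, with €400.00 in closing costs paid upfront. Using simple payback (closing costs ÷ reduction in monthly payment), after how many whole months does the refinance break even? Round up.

3 months

Current payment = 36,700 × 6%/12 / (1 − (1+0.0050000)^−120) = €407.45.
Refinanced payment = 30,243.58 × 0.0035417 / (1 − (1+0.0035417)^−180) = €227.52.
Monthly savings = €407.45 − €227.52 = €179.93.
Break-even = €400.00 / €179.93 = 2.22 → 3 months.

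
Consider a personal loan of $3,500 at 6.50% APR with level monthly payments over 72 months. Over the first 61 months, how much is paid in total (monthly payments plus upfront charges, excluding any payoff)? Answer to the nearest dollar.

Monthly rate = 6.5%/12 = 0.0054167; payment = 3,500 × 0.0054167 / (1 − (1+0.0054167)^−72) = $58.83.
Total outlay = 61 × $58.83 = $3,588.63.

$3,589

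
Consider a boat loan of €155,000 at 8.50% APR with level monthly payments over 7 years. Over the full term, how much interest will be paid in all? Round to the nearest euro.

€51,191

At 8.50% the monthly rate is 0.0070833, so the payment is 155,000 × 0.0070833 / (1 − 1.0070833^−84) = €2,454.66.
Total paid = 84 × €2,454.66 = €206,191.44; interest = €206,191.44 − €155,000 = €51,191.44.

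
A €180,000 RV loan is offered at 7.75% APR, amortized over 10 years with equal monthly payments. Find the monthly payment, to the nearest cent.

At 7.75% the monthly rate is 0.0064583, so the payment is 180,000 × 0.0064583 / (1 − 1.0064583^−120) = €2,160.19.

€2,160.19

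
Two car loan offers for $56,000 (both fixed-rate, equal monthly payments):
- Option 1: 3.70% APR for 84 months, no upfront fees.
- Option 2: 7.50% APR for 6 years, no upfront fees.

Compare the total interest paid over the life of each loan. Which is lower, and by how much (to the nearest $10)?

Option 1: monthly rate = 3.7%/12 = 0.0030833; payment = 56,000 × 0.0030833 / (1 − (1+0.0030833)^−84) = $757.74.
Total interest on Option 1 = 84 × $757.74 − $56,000 = $7,650.16.
Option 2: at 7.50% the monthly rate is 0.0062500, so the payment is 56,000 × 0.0062500 / (1 − 1.0062500^−72) = $968.25.
Total interest on Option 2 = 72 × $968.25 − $56,000 = $13,714.00.
Option 1 is lower by $6,063.84.

Option 1 by $6,060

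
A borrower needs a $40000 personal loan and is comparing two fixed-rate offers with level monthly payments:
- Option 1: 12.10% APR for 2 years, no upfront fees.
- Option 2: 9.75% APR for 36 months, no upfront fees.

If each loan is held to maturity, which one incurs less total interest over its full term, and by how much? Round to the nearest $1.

Option 1 by $1,061

Option 1: monthly rate = 12.1%/12 = 0.0100833; payment = 40,000 × 0.0100833 / (1 − (1+0.0100833)^−24) = $1,884.81.
Total interest on Option 1 = 24 × $1,884.81 − $40,000 = $5,235.44.
Option 2: at 9.75% the monthly rate is 0.0081250, so the payment is 40,000 × 0.0081250 / (1 − 1.0081250^−36) = $1,286.00.
Total interest on Option 2 = 36 × $1,286.00 − $40,000 = $6,296.00.
Option 1 is lower by $1,060.56.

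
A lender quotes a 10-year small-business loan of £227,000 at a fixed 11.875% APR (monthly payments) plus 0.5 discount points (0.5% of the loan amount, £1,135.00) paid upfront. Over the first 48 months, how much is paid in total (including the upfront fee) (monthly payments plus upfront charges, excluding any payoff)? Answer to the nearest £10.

At 11.875% the monthly rate is 0.0098958, so the payment is 227,000 × 0.0098958 / (1 − 1.0098958^−120) = £3,240.41.
Total outlay = 48 × £3,240.41 + £1,135.00 = £156,674.68.

£156,670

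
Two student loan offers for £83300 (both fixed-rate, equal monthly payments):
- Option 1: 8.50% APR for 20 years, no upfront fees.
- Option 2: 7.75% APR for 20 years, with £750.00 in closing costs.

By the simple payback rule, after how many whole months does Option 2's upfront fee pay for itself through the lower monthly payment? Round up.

Option 1: at 8.50% the monthly rate is 0.0070833, so the payment is 83,300 × 0.0070833 / (1 − 1.0070833^−240) = £722.90.
Option 2: at 7.75% the monthly rate is 0.0064583, so the payment is 83,300 × 0.0064583 / (1 − 1.0064583^−240) = £683.85.
Monthly savings = £722.90 − £683.85 = £39.05.
Break-even = £750.00 / £39.05 = 19.21 → 20 months.

20 months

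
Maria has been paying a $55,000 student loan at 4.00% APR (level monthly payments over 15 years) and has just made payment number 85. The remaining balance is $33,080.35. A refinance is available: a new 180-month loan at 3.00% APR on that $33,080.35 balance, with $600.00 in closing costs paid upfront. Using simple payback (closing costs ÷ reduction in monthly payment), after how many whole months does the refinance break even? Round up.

4 months

Current payment = 55,000 × 4%/12 / (1 − (1+0.0033333)^−180) = $406.83.
Refinanced payment = 33,080.35 × 0.0025000 / (1 − (1+0.0025000)^−180) = $228.45.
Monthly savings = $406.83 − $228.45 = $178.38.
Break-even = $600.00 / $178.38 = 3.36 → 4 months.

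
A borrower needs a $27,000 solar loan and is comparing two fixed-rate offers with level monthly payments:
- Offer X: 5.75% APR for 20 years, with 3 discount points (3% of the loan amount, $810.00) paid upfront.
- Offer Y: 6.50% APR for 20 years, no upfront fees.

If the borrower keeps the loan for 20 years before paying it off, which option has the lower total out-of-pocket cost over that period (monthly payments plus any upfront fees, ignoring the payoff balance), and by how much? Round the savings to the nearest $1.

Offer X by $2,008

Offer X: monthly rate = 5.75%/12 = 0.0047917; payment = 27,000 × 0.0047917 / (1 − (1+0.0047917)^−240) = $189.56.
Offer Y: monthly rate = 6.5%/12 = 0.0054167; payment = 27,000 × 0.0054167 / (1 − (1+0.0054167)^−240) = $201.30.
Over 240 months: Offer X costs 240 × $189.56 + $810.00 = $46,304.40; Offer Y costs 240 × $201.30 = $48,312.00.
Offer X is cheaper by $48,312.00 − $46,304.40 = $2,007.60.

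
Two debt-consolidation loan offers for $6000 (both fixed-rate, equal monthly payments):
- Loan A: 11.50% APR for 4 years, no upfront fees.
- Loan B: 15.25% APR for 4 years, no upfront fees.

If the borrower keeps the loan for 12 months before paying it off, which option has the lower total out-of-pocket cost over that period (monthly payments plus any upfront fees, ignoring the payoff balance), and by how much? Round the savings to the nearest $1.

Loan A by $135

Loan A: monthly rate = 11.5%/12 = 0.0095833; payment = 6,000 × 0.0095833 / (1 − (1+0.0095833)^−48) = $156.53.
Loan B: at 15.25% the monthly rate is 0.0127083, so the payment is 6,000 × 0.0127083 / (1 − 1.0127083^−48) = $167.75.
Over 12 months: Loan A costs 12 × $156.53 = $1,878.36; Loan B costs 12 × $167.75 = $2,013.00.
Loan A is cheaper by $2,013.00 − $1,878.36 = $134.64.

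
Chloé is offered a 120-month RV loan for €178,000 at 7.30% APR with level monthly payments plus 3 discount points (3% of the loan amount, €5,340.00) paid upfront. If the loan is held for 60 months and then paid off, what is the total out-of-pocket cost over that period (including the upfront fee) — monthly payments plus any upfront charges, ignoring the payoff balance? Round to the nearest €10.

Monthly rate = 7.3%/12 = 0.0060833; payment = 178,000 × 0.0060833 / (1 − (1+0.0060833)^−120) = €2,094.36.
Total outlay = 60 × €2,094.36 + €5,340.00 = €131,001.60.

€131,000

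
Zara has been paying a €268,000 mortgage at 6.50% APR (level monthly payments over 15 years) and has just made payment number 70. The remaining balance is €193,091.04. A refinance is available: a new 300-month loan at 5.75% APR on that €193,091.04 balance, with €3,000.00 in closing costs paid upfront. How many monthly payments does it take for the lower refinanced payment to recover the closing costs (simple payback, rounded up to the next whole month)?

Current payment = 268,000 × 6.5%/12 / (1 − (1+0.0054167)^−180) = €2,334.57.
Refinanced payment = 193,091.04 × 0.0047917 / (1 − (1+0.0047917)^−300) = €1,214.75.
Monthly savings = €2,334.57 − €1,214.75 = €1,119.82.
Break-even = €3,000.00 / €1,119.82 = 2.68 → 3 months.

3 months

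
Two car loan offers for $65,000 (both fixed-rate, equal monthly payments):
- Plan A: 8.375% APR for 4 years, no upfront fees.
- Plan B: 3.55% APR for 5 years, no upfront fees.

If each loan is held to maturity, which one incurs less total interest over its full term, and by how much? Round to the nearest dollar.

Plan A: at 8.375% the monthly rate is 0.0069792, so the payment is 65,000 × 0.0069792 / (1 − 1.0069792^−48) = $1,598.31.
Total interest on Plan A = 48 × $1,598.31 − $65,000 = $11,718.88.
Plan B: at 3.55% the monthly rate is 0.0029583, so the payment is 65,000 × 0.0029583 / (1 − 1.0029583^−60) = $1,183.92.
Total interest on Plan B = 60 × $1,183.92 − $65,000 = $6,035.20.
Plan B is lower by $5,683.68.

Plan B by $5,684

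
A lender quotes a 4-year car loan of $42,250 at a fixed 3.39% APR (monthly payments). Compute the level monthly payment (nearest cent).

$942.48

At 3.39% the monthly rate is 0.0028250, so the payment is 42,250 × 0.0028250 / (1 − 1.0028250^−48) = $942.48.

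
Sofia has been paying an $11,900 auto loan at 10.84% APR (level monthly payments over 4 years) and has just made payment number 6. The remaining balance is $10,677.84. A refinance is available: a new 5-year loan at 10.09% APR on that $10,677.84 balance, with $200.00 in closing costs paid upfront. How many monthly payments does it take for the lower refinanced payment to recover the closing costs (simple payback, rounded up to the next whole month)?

Current payment = 11,900 × 10.84%/12 / (1 − (1+0.0090333)^−48) = $306.64.
Refinanced payment = 10,677.84 × 0.0084083 / (1 − (1+0.0084083)^−60) = $227.35.
Monthly savings = $306.64 − $227.35 = $79.29.
Break-even = $200.00 / $79.29 = 2.52 → 3 months.

3 months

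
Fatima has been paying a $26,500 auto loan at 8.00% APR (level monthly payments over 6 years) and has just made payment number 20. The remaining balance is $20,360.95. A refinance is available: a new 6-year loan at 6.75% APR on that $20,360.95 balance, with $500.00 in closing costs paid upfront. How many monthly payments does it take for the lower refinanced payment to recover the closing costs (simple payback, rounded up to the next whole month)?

Current payment = 26,500 × 8%/12 / (1 − (1+0.0066667)^−72) = $464.63.
Refinanced payment = 20,360.95 × 0.0056250 / (1 − (1+0.0056250)^−72) = $344.69.
Monthly savings = $464.63 − $344.69 = $119.94.
Break-even = $500.00 / $119.94 = 4.17 → 5 months.

5 months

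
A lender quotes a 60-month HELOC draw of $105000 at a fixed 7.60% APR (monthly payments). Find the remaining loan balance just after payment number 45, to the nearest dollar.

$30,088

With monthly rate i = 7.6%/12 = 0.0063333, the balance after k of n payments is P · [(1+i)^n − (1+i)^k] / [(1+i)^n − 1].
(1+0.0063333)^60 = 1.46053342 and (1+0.0063333)^45 = 1.32856750, so the balance is 105,000 × (1.46053342 − 1.32856750) / (1.46053342 − 1) = $30,087.77.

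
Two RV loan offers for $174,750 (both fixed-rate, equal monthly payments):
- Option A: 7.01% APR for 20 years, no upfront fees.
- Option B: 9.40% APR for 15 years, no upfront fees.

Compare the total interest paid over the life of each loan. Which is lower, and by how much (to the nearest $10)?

Option A by $1,150

Option A: at 7.01% the monthly rate is 0.0058417, so the payment is 174,750 × 0.0058417 / (1 − 1.0058417^−240) = $1,355.88.
Total interest on Option A = 240 × $1,355.88 − $174,750 = $150,661.20.
Option B: at 9.40% the monthly rate is 0.0078333, so the payment is 174,750 × 0.0078333 / (1 − 1.0078333^−180) = $1,814.25.
Total interest on Option B = 180 × $1,814.25 − $174,750 = $151,815.00.
Option A is lower by $1,153.80.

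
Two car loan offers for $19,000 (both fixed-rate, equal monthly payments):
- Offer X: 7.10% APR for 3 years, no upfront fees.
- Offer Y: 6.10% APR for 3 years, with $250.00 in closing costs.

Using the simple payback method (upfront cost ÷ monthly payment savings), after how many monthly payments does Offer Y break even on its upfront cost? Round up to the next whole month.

29 months

Offer X: at 7.10% the monthly rate is 0.0059167, so the payment is 19,000 × 0.0059167 / (1 − 1.0059167^−36) = $587.53.
Offer Y: at 6.10% the monthly rate is 0.0050833, so the payment is 19,000 × 0.0050833 / (1 − 1.0050833^−36) = $578.88.
Monthly savings = $587.53 − $578.88 = $8.65.
Break-even = $250.00 / $8.65 = 28.90 → 29 months.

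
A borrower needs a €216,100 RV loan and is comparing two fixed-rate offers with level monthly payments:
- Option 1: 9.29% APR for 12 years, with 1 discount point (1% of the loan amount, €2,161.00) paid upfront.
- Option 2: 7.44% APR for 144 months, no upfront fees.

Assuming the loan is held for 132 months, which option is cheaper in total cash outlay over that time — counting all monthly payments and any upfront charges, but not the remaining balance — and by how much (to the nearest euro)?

Option 2 by €31,382

Option 1: monthly rate = 9.29%/12 = 0.0077417; payment = 216,100 × 0.0077417 / (1 − (1+0.0077417)^−144) = €2,494.71.
Option 2: at 7.44% the monthly rate is 0.0062000, so the payment is 216,100 × 0.0062000 / (1 − 1.0062000^−144) = €2,273.34.
Over 132 months: Option 1 costs 132 × €2,494.71 + €2,161.00 = €331,462.72; Option 2 costs 132 × €2,273.34 = €300,080.88.
Option 2 is cheaper by €331,462.72 − €300,080.88 = €31,381.84.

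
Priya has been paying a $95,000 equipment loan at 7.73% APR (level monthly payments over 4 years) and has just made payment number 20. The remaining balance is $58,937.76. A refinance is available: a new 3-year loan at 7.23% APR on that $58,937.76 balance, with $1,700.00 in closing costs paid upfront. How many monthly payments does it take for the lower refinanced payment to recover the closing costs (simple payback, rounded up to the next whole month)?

Current payment = 95,000 × 7.73%/12 / (1 − (1+0.0064417)^−48) = $2,307.21.
Refinanced payment = 58,937.76 × 0.0060250 / (1 − (1+0.0060250)^−36) = $1,826.03.
Monthly savings = $2,307.21 − $1,826.03 = $481.18.
Break-even = $1,700.00 / $481.18 = 3.53 → 4 months.

4 months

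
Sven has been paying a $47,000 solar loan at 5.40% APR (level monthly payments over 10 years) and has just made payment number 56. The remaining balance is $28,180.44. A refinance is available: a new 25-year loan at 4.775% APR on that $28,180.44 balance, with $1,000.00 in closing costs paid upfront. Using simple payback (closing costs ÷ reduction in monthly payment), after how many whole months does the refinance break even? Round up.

3 months

Current payment = 47,000 × 5.4%/12 / (1 − (1+0.0045000)^−120) = $507.75.
Refinanced payment = 28,180.44 × 0.0039792 / (1 − (1+0.0039792)^−300) = $161.07.
Monthly savings = $507.75 − $161.07 = $346.68.
Break-even = $1,000.00 / $346.68 = 2.88 → 3 months.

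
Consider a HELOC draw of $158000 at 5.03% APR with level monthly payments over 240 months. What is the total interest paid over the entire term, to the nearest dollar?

Monthly rate = 5.03%/12 = 0.0041917; payment = 158,000 × 0.0041917 / (1 − (1+0.0041917)^−240) = $1,045.35.
Total paid = 240 × $1,045.35 = $250,884.00; interest = $250,884.00 − $158,000 = $92,884.00.

$92,884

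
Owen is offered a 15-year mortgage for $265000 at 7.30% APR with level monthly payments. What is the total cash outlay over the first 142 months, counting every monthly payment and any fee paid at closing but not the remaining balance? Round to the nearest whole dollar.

Monthly rate = 7.3%/12 = 0.0060833; payment = 265,000 × 0.0060833 / (1 − (1+0.0060833)^−180) = $2,426.56.
Total outlay = 142 × $2,426.56 = $344,571.52.

$344,572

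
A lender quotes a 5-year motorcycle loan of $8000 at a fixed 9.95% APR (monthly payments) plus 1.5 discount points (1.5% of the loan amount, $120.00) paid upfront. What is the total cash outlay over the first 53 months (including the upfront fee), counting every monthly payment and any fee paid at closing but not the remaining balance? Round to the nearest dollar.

$9,118

At 9.95% the monthly rate is 0.0082917, so the payment is 8,000 × 0.0082917 / (1 − 1.0082917^−60) = $169.78.
Total outlay = 53 × $169.78 + $120.00 = $9,118.34.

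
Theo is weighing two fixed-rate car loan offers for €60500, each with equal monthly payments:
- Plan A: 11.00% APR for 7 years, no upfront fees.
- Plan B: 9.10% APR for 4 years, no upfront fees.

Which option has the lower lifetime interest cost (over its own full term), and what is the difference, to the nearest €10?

Plan B by €14,610

Plan A: at 11.00% the monthly rate is 0.0091667, so the payment is 60,500 × 0.0091667 / (1 − 1.0091667^−84) = €1,035.91.
Total interest on Plan A = 84 × €1,035.91 − €60,500 = €26,516.44.
Plan B: at 9.10% the monthly rate is 0.0075833, so the payment is 60,500 × 0.0075833 / (1 − 1.0075833^−48) = €1,508.42.
Total interest on Plan B = 48 × €1,508.42 − €60,500 = €11,904.16.
Plan B is lower by €14,612.28.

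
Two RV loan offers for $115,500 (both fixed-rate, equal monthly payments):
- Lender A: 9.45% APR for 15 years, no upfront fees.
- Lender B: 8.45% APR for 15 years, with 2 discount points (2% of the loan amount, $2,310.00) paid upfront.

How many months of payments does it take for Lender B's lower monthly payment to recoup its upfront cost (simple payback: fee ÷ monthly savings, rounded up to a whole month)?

34 months

Lender A: at 9.45% the monthly rate is 0.0078750, so the payment is 115,500 × 0.0078750 / (1 − 1.0078750^−180) = $1,202.60.
Lender B: monthly rate = 8.45%/12 = 0.0070417; payment = 115,500 × 0.0070417 / (1 − (1+0.0070417)^−180) = $1,133.99.
Monthly savings = $1,202.60 − $1,133.99 = $68.61.
Break-even = $2,310.00 / $68.61 = 33.67 → 34 months.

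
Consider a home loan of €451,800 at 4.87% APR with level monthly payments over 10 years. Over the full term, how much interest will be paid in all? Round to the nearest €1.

€119,806

Monthly rate = 4.87%/12 = 0.0040583; payment = 451,800 × 0.0040583 / (1 − (1+0.0040583)^−120) = €4,763.38.
Total paid = 120 × €4,763.38 = €571,605.60; interest = €571,605.60 − €451,800 = €119,805.60.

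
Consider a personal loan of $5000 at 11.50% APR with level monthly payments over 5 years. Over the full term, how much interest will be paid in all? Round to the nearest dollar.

At 11.50% the monthly rate is 0.0095833, so the payment is 5,000 × 0.0095833 / (1 − 1.0095833^−60) = $109.96.
Total paid = 60 × $109.96 = $6,597.60; interest = $6,597.60 − $5,000 = $1,597.60.

$1,598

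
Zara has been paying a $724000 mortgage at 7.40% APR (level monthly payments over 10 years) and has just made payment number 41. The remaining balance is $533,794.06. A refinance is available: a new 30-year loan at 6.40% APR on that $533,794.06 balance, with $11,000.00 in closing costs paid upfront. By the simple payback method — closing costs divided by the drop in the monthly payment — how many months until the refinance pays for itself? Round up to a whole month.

Current payment = 724,000 × 7.4%/12 / (1 − (1+0.0061667)^−120) = $8,556.27.
Refinanced payment = 533,794.06 × 0.0053333 / (1 − (1+0.0053333)^−360) = $3,338.91.
Monthly savings = $8,556.27 − $3,338.91 = $5,217.36.
Break-even = $11,000.00 / $5,217.36 = 2.11 → 3 months.

3 months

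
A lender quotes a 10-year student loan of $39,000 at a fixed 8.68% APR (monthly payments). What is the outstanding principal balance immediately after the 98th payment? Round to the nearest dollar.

$9,878

With monthly rate i = 8.68%/12 = 0.0072333, the balance after k of n payments is P · [(1+i)^n − (1+i)^k] / [(1+i)^n − 1].
(1+0.0072333)^120 = 2.37471110 and (1+0.0072333)^98 = 2.02651026, so the balance is 39,000 × (2.37471110 − 2.02651026) / (2.37471110 − 1) = $9,878.32.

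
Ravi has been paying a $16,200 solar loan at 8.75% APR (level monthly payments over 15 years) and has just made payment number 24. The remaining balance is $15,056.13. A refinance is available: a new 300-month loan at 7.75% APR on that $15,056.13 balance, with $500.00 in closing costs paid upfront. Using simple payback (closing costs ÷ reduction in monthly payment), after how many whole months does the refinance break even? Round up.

11 months

Current payment = 16,200 × 8.75%/12 / (1 − (1+0.0072917)^−180) = $161.91.
Refinanced payment = 15,056.13 × 0.0064583 / (1 − (1+0.0064583)^−300) = $113.72.
Monthly savings = $161.91 − $113.72 = $48.19.
Break-even = $500.00 / $48.19 = 10.38 → 11 months.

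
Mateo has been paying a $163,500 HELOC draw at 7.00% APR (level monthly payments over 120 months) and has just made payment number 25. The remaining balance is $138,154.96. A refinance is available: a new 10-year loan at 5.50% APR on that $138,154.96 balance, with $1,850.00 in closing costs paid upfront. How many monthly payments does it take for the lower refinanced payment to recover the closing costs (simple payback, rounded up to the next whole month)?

Current payment = 163,500 × 7%/12 / (1 − (1+0.0058333)^−120) = $1,898.37.
Refinanced payment = 138,154.96 × 0.0045833 / (1 − (1+0.0045833)^−120) = $1,499.34.
Monthly savings = $1,898.37 − $1,499.34 = $399.03.
Break-even = $1,850.00 / $399.03 = 4.64 → 5 months.

5 months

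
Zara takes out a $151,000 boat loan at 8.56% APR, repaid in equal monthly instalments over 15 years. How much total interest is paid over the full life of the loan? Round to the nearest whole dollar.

$117,609

Monthly rate = 8.56%/12 = 0.0071333; payment = 151,000 × 0.0071333 / (1 − (1+0.0071333)^−180) = $1,492.27.
Total paid = 180 × $1,492.27 = $268,608.60; interest = $268,608.60 − $151,000 = $117,608.60.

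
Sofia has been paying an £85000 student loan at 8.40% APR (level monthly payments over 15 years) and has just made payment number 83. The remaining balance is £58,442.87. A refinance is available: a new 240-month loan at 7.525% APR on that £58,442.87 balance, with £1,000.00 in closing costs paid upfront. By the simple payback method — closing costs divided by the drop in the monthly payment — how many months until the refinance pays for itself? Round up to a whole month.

Current payment = 85,000 × 8.4%/12 / (1 − (1+0.0070000)^−180) = £832.05.
Refinanced payment = 58,442.87 × 0.0062708 / (1 − (1+0.0062708)^−240) = £471.71.
Monthly savings = £832.05 − £471.71 = £360.34.
Break-even = £1,000.00 / £360.34 = 2.78 → 3 months.

3 months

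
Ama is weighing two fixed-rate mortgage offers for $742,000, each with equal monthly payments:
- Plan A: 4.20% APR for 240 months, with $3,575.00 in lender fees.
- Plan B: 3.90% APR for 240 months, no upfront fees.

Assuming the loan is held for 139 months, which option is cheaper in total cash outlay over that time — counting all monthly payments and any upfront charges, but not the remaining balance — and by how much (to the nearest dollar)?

Plan A: at 4.20% the monthly rate is 0.0035000, so the payment is 742,000 × 0.0035000 / (1 − 1.0035000^−240) = $4,574.95.
Plan B: monthly rate = 3.9%/12 = 0.0032500; payment = 742,000 × 0.0032500 / (1 − (1+0.0032500)^−240) = $4,457.37.
Over 139 months: Plan A costs 139 × $4,574.95 + $3,575.00 = $639,493.05; Plan B costs 139 × $4,457.37 = $619,574.43.
Plan B is cheaper by $639,493.05 − $619,574.43 = $19,918.62.

Plan B by $19,919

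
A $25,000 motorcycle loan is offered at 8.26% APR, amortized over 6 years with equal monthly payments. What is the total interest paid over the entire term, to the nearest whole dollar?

$6,789

At 8.26% the monthly rate is 0.0068833, so the payment is 25,000 × 0.0068833 / (1 − 1.0068833^−72) = $441.51.
Total paid = 72 × $441.51 = $31,788.72; interest = $31,788.72 − $25,000 = $6,788.72.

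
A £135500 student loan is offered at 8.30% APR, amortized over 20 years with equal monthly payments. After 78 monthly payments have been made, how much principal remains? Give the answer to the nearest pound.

With monthly rate i = 8.3%/12 = 0.0069167, the balance after k of n payments is P · [(1+i)^n − (1+i)^k] / [(1+i)^n − 1].
(1+0.0069167)^240 = 5.22934223 and (1+0.0069167)^78 = 1.71196663, so the balance is 135,500 × (5.22934223 − 1.71196663) / (5.22934223 − 1) = £112,689.96.

£112,690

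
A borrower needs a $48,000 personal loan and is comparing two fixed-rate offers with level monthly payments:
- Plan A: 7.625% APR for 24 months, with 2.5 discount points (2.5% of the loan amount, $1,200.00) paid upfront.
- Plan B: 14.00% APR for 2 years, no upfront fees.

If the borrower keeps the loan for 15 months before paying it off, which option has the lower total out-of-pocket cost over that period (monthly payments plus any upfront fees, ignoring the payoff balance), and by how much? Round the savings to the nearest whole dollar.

Plan A by $929

Plan A: monthly rate = 7.625%/12 = 0.0063542; payment = 48,000 × 0.0063542 / (1 − (1+0.0063542)^−24) = $2,162.71.
Plan B: monthly rate = 14%/12 = 0.0116667; payment = 48,000 × 0.0116667 / (1 − (1+0.0116667)^−24) = $2,304.62.
Over 15 months: Plan A costs 15 × $2,162.71 + $1,200.00 = $33,640.65; Plan B costs 15 × $2,304.62 = $34,569.30.
Plan A is cheaper by $34,569.30 − $33,640.65 = $928.65.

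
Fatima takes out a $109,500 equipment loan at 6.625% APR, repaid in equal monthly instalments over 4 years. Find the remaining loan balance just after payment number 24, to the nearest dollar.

$58,362

With monthly rate i = 6.625%/12 = 0.0055208, the balance after k of n payments is P · [(1+i)^n − (1+i)^k] / [(1+i)^n − 1].
(1+0.0055208)^48 = 1.30248134 and (1+0.0055208)^24 = 1.14126305, so the balance is 109,500 × (1.30248134 − 1.14126305) / (1.30248134 − 1) = $58,361.96.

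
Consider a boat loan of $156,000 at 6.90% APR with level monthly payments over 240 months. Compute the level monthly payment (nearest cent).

At 6.90% the monthly rate is 0.0057500, so the payment is 156,000 × 0.0057500 / (1 − 1.0057500^−240) = $1,200.12.

$1,200.12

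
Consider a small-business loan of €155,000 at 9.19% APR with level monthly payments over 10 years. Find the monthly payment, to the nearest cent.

€1,979.45

At 9.19% the monthly rate is 0.0076583, so the payment is 155,000 × 0.0076583 / (1 − 1.0076583^−120) = €1,979.45.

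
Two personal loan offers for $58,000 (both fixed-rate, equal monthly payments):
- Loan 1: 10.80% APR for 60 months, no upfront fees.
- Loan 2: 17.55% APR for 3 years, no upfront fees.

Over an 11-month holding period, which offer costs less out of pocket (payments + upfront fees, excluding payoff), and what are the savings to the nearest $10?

Loan 1 by $9,110

Loan 1: monthly rate = 10.8%/12 = 0.0090000; payment = 58,000 × 0.0090000 / (1 − (1+0.0090000)^−60) = $1,255.28.
Loan 2: monthly rate = 17.55%/12 = 0.0146250; payment = 58,000 × 0.0146250 / (1 − (1+0.0146250)^−36) = $2,083.77.
Over 11 months: Loan 1 costs 11 × $1,255.28 = $13,808.08; Loan 2 costs 11 × $2,083.77 = $22,921.47.
Loan 1 is cheaper by $22,921.47 − $13,808.08 = $9,113.39.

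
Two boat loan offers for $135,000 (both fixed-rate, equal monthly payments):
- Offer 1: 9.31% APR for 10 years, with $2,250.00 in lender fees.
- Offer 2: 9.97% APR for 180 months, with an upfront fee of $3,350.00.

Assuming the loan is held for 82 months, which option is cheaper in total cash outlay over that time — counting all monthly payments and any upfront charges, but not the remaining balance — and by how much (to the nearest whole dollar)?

Offer 1: monthly rate = 9.31%/12 = 0.0077583; payment = 135,000 × 0.0077583 / (1 − (1+0.0077583)^−120) = $1,732.85.
Offer 2: monthly rate = 9.97%/12 = 0.0083083; payment = 135,000 × 0.0083083 / (1 − (1+0.0083083)^−180) = $1,448.24.
Over 82 months: Offer 1 costs 82 × $1,732.85 + $2,250.00 = $144,343.70; Offer 2 costs 82 × $1,448.24 + $3,350.00 = $122,105.68.
Offer 2 is cheaper by $144,343.70 − $122,105.68 = $22,238.02.

Offer 2 by $22,238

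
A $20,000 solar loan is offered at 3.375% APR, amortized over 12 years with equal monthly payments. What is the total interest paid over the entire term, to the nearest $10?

At 3.375% the monthly rate is 0.0028125, so the payment is 20,000 × 0.0028125 / (1 − 1.0028125^−144) = $169.10.
Total paid = 144 × $169.10 = $24,350.40; interest = $24,350.40 − $20,000 = $4,350.40.

$4,350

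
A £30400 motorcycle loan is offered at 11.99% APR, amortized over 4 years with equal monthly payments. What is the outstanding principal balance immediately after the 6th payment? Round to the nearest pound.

With monthly rate i = 11.99%/12 = 0.0099917, the balance after k of n payments is P · [(1+i)^n − (1+i)^k] / [(1+i)^n − 1].
(1+0.0099917)^48 = 1.61158770 and (1+0.0099917)^6 = 1.06146760, so the balance is 30,400 × (1.61158770 − 1.06146760) / (1.61158770 − 1) = £27,344.65.

£27,345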